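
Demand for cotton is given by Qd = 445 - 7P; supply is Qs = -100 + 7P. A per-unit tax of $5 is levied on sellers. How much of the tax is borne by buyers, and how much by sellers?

Buyers bear $2.5, sellers bear $2.5

Pre-tax equilibrium: P* = 545/14, Q* = 172.5.
Tax on sellers shifts supply to Qs = -100 + 7(P − 5) = -135 + 7P.
445 - 7P = -135 + 7P gives buyer price Pb = 290/7; sellers receive Ps = 290/7 − 5 = 255/7.
New quantity: Q = 445 − 7(290/7) = 155.
Buyer burden = 290/7 − 545/14 = 2.5; seller burden = 545/14 − 255/7 = 2.5.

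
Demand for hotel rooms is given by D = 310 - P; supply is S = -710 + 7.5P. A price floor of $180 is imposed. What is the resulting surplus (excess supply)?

Equilibrium price would be P* = 120, so the floor at 180 binds.
At P = 180: D = 130, S = 640.
Surplus = 640 − 130 = 510.

Surplus = 510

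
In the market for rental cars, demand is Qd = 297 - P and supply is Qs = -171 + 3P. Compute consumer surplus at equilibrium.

Consumer surplus = 16200

Equilibrium: 297 - P = -171 + 3P gives P* = 117, Q* = 180.
Demand choke price (Qd = 0): P = 297.
CS = ½(297 − 117)(180) = 16200.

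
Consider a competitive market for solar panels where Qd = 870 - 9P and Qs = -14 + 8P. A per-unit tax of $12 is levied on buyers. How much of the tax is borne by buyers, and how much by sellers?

Pre-tax equilibrium: P* = 52, Q* = 402.
Tax on buyers shifts demand to Qd = 870 − 9(P + 12) = 762 - 9P.
762 - 9P = -14 + 8P gives seller price Ps = 776/17; buyers pay Pb = 776/17 + 12 = 980/17.
New quantity: Q = 870 − 9(980/17) = 5970/17.
Buyer burden = 980/17 − 52 = 96/17; seller burden = 52 − 776/17 = 108/17.

Buyers bear 96/17, sellers bear 108/17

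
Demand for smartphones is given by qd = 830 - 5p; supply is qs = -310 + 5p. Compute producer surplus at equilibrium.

Producer surplus = 6760

Equilibrium: 830 - 5p = -310 + 5p gives p* = 114, q* = 260.
Supply starts at p = 62 (where qs = 0).
PS = ½(114 − 62)(260) = 6760.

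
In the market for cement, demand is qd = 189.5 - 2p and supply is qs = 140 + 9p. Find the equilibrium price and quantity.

Set qd = qs: 189.5 - 2p = 140 + 9p.
49.5 = 11p, so p* = 4.5.
q* = 189.5 − 2(4.5) = 180.5.

p* = 4.5, q* = 180.5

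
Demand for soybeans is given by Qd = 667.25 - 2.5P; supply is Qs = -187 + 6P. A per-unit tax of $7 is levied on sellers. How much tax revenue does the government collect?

Tax revenue = 48034/17

Pre-tax equilibrium: P* = 100.5, Q* = 416.
Tax on sellers shifts supply to Qs = -187 + 6(P − 7) = -229 + 6P.
667.25 - 2.5P = -229 + 6P gives buyer price Pb = 3585/34; sellers receive Ps = 3585/34 − 7 = 3347/34.
New quantity: Q = 667.25 − 2.5(3585/34) = 6862/17.
Revenue = 7 × 6862/17 = 48034/17.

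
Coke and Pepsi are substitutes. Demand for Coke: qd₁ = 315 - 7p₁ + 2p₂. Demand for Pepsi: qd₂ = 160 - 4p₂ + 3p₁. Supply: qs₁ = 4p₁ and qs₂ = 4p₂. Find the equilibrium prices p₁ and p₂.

Market 1: 315 - 7p₁ + 2p₂ = 4p₁ → 11p₁ - 2p₂ = 315.
Market 2: 8p₂ - 3p₁ = 160.
Eliminating p₂: 8×(1) + 2×(2) gives 82p₁ = 2840, so p₁ = 1420/41.
Back-substitute into (2): p₂ = (160 + 3×1420/41) / 8 = 2705/82.

p₁ = 1420/41, p₂ = 2705/82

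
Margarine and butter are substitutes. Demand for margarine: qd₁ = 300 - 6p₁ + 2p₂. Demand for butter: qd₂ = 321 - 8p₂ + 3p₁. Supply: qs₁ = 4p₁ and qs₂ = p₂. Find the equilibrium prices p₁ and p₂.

Market 1: 300 - 6p₁ + 2p₂ = 4p₁ → 10p₁ - 2p₂ = 300.
Market 2: 9p₂ - 3p₁ = 321.
Eliminating p₂: 9×(1) + 2×(2) gives 84p₁ = 3342, so p₁ = 557/14.
Back-substitute into (2): p₂ = (321 + 3×557/14) / 9 = 685/14.

p₁ = 557/14, p₂ = 685/14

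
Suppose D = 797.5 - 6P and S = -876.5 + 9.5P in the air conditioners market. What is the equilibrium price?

Set D = S: 797.5 - 6P = -876.5 + 9.5P.
1674 = 15.5P, so P* = 108.
Q* = 797.5 − 6(108) = 149.5.

P* = 108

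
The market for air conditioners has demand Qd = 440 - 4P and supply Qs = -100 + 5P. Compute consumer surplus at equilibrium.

Equilibrium: 440 - 4P = -100 + 5P gives P* = 60, Q* = 200.
Demand choke price (Qd = 0): P = 110.
CS = ½(110 − 60)(200) = 5000.

Consumer surplus = 5000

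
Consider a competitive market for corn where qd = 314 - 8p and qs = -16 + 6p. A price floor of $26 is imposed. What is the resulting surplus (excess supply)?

Equilibrium price would be p* = 165/7, so the floor at 26 binds.
At p = 26: qd = 106, qs = 140.
Surplus = 140 − 106 = 34.

Surplus = 34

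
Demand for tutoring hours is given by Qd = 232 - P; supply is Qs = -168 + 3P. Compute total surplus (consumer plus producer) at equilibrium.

Total surplus = 11616

Equilibrium: 232 - P = -168 + 3P gives P* = 100, Q* = 132.
Demand choke price: P = 232; supply starts at P = 56.
CS = ½(232 − 100)(132) = 8712; PS = ½(100 − 56)(132) = 2904.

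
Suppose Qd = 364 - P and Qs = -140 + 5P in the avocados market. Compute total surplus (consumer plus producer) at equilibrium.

Equilibrium: 364 - P = -140 + 5P gives P* = 84, Q* = 280.
Demand choke price: P = 364; supply starts at P = 28.
CS = ½(364 − 84)(280) = 39200; PS = ½(84 − 28)(280) = 7840.

Total surplus = 47040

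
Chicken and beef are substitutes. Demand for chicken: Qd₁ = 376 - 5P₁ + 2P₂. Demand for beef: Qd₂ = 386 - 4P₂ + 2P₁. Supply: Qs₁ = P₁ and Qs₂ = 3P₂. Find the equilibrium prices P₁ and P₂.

Market 1: 376 - 5P₁ + 2P₂ = P₁ → 6P₁ - 2P₂ = 376.
Market 2: 7P₂ - 2P₁ = 386.
Eliminating P₂: 7×(1) + 2×(2) gives 38P₁ = 3404, so P₁ = 1702/19.
Back-substitute into (2): P₂ = (386 + 2×1702/19) / 7 = 1534/19.

P₁ = 1702/19, P₂ = 1534/19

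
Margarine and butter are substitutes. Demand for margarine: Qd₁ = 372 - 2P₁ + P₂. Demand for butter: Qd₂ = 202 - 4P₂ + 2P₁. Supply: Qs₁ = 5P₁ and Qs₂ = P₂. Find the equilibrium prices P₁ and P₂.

Market 1: 372 - 2P₁ + P₂ = 5P₁ → 7P₁ - P₂ = 372.
Market 2: 5P₂ - 2P₁ = 202.
Eliminating P₂: 5×(1) + 1×(2) gives 33P₁ = 2062, so P₁ = 2062/33.
Back-substitute into (2): P₂ = (202 + 2×2062/33) / 5 = 2158/33.

P₁ = 2062/33, P₂ = 2158/33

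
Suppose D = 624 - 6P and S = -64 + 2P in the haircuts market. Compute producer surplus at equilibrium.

Equilibrium: 624 - 6P = -64 + 2P gives P* = 86, Q* = 108.
Supply starts at P = 32 (where S = 0).
PS = ½(86 − 32)(108) = 2916.

Producer surplus = 2916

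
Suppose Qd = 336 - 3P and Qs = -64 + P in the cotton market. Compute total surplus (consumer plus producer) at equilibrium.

Total surplus = 864

Equilibrium: 336 - 3P = -64 + P gives P* = 100, Q* = 36.
Demand choke price: P = 112; supply starts at P = 64.
CS = ½(112 − 100)(36) = 216; PS = ½(100 − 64)(36) = 648.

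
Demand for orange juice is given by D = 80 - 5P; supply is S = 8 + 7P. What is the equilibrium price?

P* = 6

Set D = S: 80 - 5P = 8 + 7P.
72 = 12P, so P* = 6.
Q* = 80 − 5(6) = 50.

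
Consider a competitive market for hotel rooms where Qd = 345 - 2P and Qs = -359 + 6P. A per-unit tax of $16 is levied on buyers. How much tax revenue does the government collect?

Pre-tax equilibrium: P* = 88, Q* = 169.
Tax on buyers shifts demand to Qd = 345 − 2(P + 16) = 313 - 2P.
313 - 2P = -359 + 6P gives seller price Ps = 84; buyers pay Pb = 84 + 16 = 100.
New quantity: Q = 345 − 2(100) = 145.
Revenue = 16 × 145 = 2320.

Tax revenue = 2320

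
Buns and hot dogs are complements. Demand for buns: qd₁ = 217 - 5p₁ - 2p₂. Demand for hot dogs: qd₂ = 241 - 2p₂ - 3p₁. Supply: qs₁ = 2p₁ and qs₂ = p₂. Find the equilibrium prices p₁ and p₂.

Market 1: 217 - 5p₁ - 2p₂ = 2p₁ → 7p₁ + 2p₂ = 217.
Market 2: 3p₂ + 3p₁ = 241.
Eliminating p₂: 3×(1) − 2×(2) gives 15p₁ = 169, so p₁ = 169/15.
Back-substitute into (2): p₂ = (241 − 3×169/15) / 3 = 1036/15.

p₁ = 169/15, p₂ = 1036/15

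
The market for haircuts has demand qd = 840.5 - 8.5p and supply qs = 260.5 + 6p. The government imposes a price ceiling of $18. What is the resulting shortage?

Equilibrium price would be p* = 40, so the ceiling at 18 binds.
At p = 18: qd = 840.5 − 8.5(18) = 687.5, qs = 260.5 + 6(18) = 368.5.
Shortage = 687.5 − 368.5 = 319.

Shortage = 319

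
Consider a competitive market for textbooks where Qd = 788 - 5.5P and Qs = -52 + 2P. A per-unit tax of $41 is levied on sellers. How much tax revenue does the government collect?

Tax revenue = 68798/15

Pre-tax equilibrium: P* = 112, Q* = 172.
Tax on sellers shifts supply to Qs = -52 + 2(P − 41) = -134 + 2P.
788 - 5.5P = -134 + 2P gives buyer price Pb = 1844/15; sellers receive Ps = 1844/15 − 41 = 1229/15.
New quantity: Q = 788 − 5.5(1844/15) = 1678/15.
Revenue = 41 × 1678/15 = 68798/15.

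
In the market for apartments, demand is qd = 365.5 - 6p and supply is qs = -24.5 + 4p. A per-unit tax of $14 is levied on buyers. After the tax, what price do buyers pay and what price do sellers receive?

Pre-tax equilibrium: p* = 39, q* = 131.5.
Tax on buyers shifts demand to qd = 365.5 − 6(p + 14) = 281.5 - 6p.
281.5 - 6p = -24.5 + 4p gives seller price ps = 30.6; buyers pay pb = 30.6 + 14 = 44.6.
New quantity: q = 365.5 − 6(44.6) = 97.9.

Buyers pay $44.6, sellers receive $30.6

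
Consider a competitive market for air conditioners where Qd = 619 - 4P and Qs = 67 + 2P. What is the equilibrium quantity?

Q* = 251

Set Qd = Qs: 619 - 4P = 67 + 2P.
552 = 6P, so P* = 92.
Q* = 619 − 4(92) = 251.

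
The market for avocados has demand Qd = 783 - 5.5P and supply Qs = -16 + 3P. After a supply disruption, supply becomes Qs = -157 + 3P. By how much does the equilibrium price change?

Original equilibrium: P* = 94, Q* = 266.
New equilibrium: 783 - 5.5P = -157 + 3P, so 940 = 8.5P and P' = 1880/17; Q' = 783 − 5.5(1880/17) = 2971/17.
Change in price: 1880/17 − 94 = 282/17.

ΔP = 282/17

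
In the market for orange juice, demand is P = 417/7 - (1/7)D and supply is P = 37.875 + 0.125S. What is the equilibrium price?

P* = 48

Set the two price expressions equal: 417/7 - (1/7)Q = 37.875 + 0.125Q.
1215/56 = (15/56)Q, so Q* = 81.
P* = 417/7 − (1/7)(81) = 48.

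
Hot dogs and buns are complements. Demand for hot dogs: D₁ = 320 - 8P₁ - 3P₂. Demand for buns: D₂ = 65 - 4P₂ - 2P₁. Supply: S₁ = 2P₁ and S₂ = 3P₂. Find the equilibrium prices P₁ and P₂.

P₁ = 31.953125, P₂ = 0.15625

Market 1: 320 - 8P₁ - 3P₂ = 2P₁ → 10P₁ + 3P₂ = 320.
Market 2: 7P₂ + 2P₁ = 65.
Eliminating P₂: 7×(1) − 3×(2) gives 64P₁ = 2045, so P₁ = 31.953125.
Back-substitute into (2): P₂ = (65 − 2×31.953125) / 7 = 0.15625.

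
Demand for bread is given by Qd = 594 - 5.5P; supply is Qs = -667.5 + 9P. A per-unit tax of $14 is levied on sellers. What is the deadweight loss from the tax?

Deadweight loss = 9702/29

Pre-tax equilibrium: P* = 87, Q* = 115.5.
Tax on sellers shifts supply to Qs = -667.5 + 9(P − 14) = -793.5 + 9P.
594 - 5.5P = -793.5 + 9P gives buyer price Pb = 2775/29; sellers receive Ps = 2775/29 − 14 = 2369/29.
New quantity: Q = 594 − 5.5(2775/29) = 3927/58.
DWL = ½ × 14 × (115.5 − 3927/58) = 9702/29.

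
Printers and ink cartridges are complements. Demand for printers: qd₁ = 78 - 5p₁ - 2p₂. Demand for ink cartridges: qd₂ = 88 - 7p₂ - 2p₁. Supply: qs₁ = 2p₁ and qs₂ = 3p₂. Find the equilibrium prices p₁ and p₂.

p₁ = 302/33, p₂ = 230/33

Market 1: 78 - 5p₁ - 2p₂ = 2p₁ → 7p₁ + 2p₂ = 78.
Market 2: 10p₂ + 2p₁ = 88.
Eliminating p₂: 10×(1) − 2×(2) gives 66p₁ = 604, so p₁ = 302/33.
Back-substitute into (2): p₂ = (88 − 2×302/33) / 10 = 230/33.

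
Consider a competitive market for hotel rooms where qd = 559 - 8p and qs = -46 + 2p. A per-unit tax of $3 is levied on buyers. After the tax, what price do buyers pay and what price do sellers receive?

Buyers pay $61.1, sellers receive $58.1

Pre-tax equilibrium: p* = 60.5, q* = 75.
Tax on buyers shifts demand to qd = 559 − 8(p + 3) = 535 - 8p.
535 - 8p = -46 + 2p gives seller price ps = 58.1; buyers pay pb = 58.1 + 3 = 61.1.
New quantity: q = 559 − 8(61.1) = 70.2.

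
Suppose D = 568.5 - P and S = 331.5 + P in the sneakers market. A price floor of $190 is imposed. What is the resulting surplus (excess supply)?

Equilibrium price would be P* = 118.5, so the floor at 190 binds.
At P = 190: D = 378.5, S = 521.5.
Surplus = 521.5 − 378.5 = 143.

Surplus = 143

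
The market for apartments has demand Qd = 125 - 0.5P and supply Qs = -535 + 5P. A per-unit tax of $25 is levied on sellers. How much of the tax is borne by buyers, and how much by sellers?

Pre-tax equilibrium: P* = 120, Q* = 65.
Tax on sellers shifts supply to Qs = -535 + 5(P − 25) = -660 + 5P.
125 - 0.5P = -660 + 5P gives buyer price Pb = 1570/11; sellers receive Ps = 1570/11 − 25 = 1295/11.
New quantity: Q = 125 − 0.5(1570/11) = 590/11.
Buyer burden = 1570/11 − 120 = 250/11; seller burden = 120 − 1295/11 = 25/11.

Buyers bear 250/11, sellers bear 25/11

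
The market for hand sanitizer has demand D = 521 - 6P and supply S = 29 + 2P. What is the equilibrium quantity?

Q* = 152

Set D = S: 521 - 6P = 29 + 2P.
492 = 8P, so P* = 61.5.
Q* = 521 − 6(61.5) = 152.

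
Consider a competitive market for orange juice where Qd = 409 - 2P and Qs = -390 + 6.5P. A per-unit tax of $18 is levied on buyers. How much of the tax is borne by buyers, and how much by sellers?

Buyers bear 234/17, sellers bear 72/17

Pre-tax equilibrium: P* = 94, Q* = 221.
Tax on buyers shifts demand to Qd = 409 − 2(P + 18) = 373 - 2P.
373 - 2P = -390 + 6.5P gives seller price Ps = 1526/17; buyers pay Pb = 1526/17 + 18 = 1832/17.
New quantity: Q = 409 − 2(1832/17) = 3289/17.
Buyer burden = 1832/17 − 94 = 234/17; seller burden = 94 − 1526/17 = 72/17.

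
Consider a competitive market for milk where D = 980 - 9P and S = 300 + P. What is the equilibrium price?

P* = 68

Set D = S: 980 - 9P = 300 + P.
680 = 10P, so P* = 68.
Q* = 980 − 9(68) = 368.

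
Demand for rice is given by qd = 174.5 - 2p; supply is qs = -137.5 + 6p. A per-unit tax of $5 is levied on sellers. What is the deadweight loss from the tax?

Pre-tax equilibrium: p* = 39, q* = 96.5.
Tax on sellers shifts supply to qs = -137.5 + 6(p − 5) = -167.5 + 6p.
174.5 - 2p = -167.5 + 6p gives buyer price pb = 42.75; sellers receive ps = 42.75 − 5 = 37.75.
New quantity: q = 174.5 − 2(42.75) = 89.
DWL = ½ × 5 × (96.5 − 89) = 18.75.

Deadweight loss = 18.75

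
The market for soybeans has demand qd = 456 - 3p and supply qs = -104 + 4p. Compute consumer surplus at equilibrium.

Equilibrium: 456 - 3p = -104 + 4p gives p* = 80, q* = 216.
Demand choke price (qd = 0): p = 152.
CS = ½(152 − 80)(216) = 7776.

Consumer surplus = 7776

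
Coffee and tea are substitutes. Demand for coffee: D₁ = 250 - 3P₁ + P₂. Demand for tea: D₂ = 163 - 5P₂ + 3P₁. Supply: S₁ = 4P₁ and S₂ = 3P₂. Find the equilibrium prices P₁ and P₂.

P₁ = 2163/53, P₂ = 1891/53

Market 1: 250 - 3P₁ + P₂ = 4P₁ → 7P₁ - P₂ = 250.
Market 2: 8P₂ - 3P₁ = 163.
Eliminating P₂: 8×(1) + 1×(2) gives 53P₁ = 2163, so P₁ = 2163/53.
Back-substitute into (2): P₂ = (163 + 3×2163/53) / 8 = 1891/53.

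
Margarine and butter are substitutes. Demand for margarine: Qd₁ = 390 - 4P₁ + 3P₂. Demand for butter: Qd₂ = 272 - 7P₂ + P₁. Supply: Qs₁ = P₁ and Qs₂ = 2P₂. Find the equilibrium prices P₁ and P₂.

Market 1: 390 - 4P₁ + 3P₂ = P₁ → 5P₁ - 3P₂ = 390.
Market 2: 9P₂ - P₁ = 272.
Eliminating P₂: 9×(1) + 3×(2) gives 42P₁ = 4326, so P₁ = 103.
Back-substitute into (2): P₂ = (272 + 1×103) / 9 = 125/3.

P₁ = 103, P₂ = 125/3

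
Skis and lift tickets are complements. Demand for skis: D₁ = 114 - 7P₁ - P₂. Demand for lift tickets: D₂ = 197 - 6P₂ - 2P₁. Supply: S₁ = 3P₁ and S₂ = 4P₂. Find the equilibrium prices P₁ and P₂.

P₁ = 943/98, P₂ = 871/49

Market 1: 114 - 7P₁ - P₂ = 3P₁ → 10P₁ + P₂ = 114.
Market 2: 10P₂ + 2P₁ = 197.
Eliminating P₂: 10×(1) − 1×(2) gives 98P₁ = 943, so P₁ = 943/98.
Back-substitute into (2): P₂ = (197 − 2×943/98) / 10 = 871/49.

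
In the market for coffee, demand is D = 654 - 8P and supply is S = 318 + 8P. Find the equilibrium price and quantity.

Set D = S: 654 - 8P = 318 + 8P.
336 = 16P, so P* = 21.
Q* = 654 − 8(21) = 486.

P* = 21, Q* = 486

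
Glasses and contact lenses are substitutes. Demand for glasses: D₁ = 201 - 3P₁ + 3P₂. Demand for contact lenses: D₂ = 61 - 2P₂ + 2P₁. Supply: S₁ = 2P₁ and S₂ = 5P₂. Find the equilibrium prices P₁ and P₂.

Market 1: 201 - 3P₁ + 3P₂ = 2P₁ → 5P₁ - 3P₂ = 201.
Market 2: 7P₂ - 2P₁ = 61.
Eliminating P₂: 7×(1) + 3×(2) gives 29P₁ = 1590, so P₁ = 1590/29.
Back-substitute into (2): P₂ = (61 + 2×1590/29) / 7 = 707/29.

P₁ = 1590/29, P₂ = 707/29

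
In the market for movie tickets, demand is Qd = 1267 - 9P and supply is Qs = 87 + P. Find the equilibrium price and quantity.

Set Qd = Qs: 1267 - 9P = 87 + P.
1180 = 10P, so P* = 118.
Q* = 1267 − 9(118) = 205.

P* = 118, Q* = 205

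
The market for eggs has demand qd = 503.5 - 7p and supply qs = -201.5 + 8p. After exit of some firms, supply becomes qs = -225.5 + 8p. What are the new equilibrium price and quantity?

Original equilibrium: p* = 47, q* = 174.5.
New equilibrium: 503.5 - 7p = -225.5 + 8p, so 729 = 15p and p' = 48.6; q' = 503.5 − 7(48.6) = 163.3.

p' = 48.6, q' = 163.3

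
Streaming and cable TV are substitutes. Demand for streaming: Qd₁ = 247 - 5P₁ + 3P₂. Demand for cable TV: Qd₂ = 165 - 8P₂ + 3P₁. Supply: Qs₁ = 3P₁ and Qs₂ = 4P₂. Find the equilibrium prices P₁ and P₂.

P₁ = 1153/29, P₂ = 687/29

Market 1: 247 - 5P₁ + 3P₂ = 3P₁ → 8P₁ - 3P₂ = 247.
Market 2: 12P₂ - 3P₁ = 165.
Eliminating P₂: 12×(1) + 3×(2) gives 87P₁ = 3459, so P₁ = 1153/29.
Back-substitute into (2): P₂ = (165 + 3×1153/29) / 12 = 687/29.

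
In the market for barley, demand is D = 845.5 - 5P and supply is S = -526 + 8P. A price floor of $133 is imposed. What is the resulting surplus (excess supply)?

Surplus = 357.5

Equilibrium price would be P* = 105.5, so the floor at 133 binds.
At P = 133: D = 180.5, S = 538.
Surplus = 538 − 180.5 = 357.5.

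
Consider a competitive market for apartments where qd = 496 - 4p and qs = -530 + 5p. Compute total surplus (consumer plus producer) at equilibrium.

Total surplus = 360

Equilibrium: 496 - 4p = -530 + 5p gives p* = 114, q* = 40.
Demand choke price: p = 124; supply starts at p = 106.
CS = ½(124 − 114)(40) = 200; PS = ½(114 − 106)(40) = 160.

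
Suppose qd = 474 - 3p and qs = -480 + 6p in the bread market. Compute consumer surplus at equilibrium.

Consumer surplus = 4056

Equilibrium: 474 - 3p = -480 + 6p gives p* = 106, q* = 156.
Demand choke price (qd = 0): p = 158.
CS = ½(158 − 106)(156) = 4056.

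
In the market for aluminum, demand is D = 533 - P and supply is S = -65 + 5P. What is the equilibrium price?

Set D = S: 533 - P = -65 + 5P.
598 = 6P, so P* = 299/3.
Q* = 533 − 1(299/3) = 1300/3.

P* = 299/3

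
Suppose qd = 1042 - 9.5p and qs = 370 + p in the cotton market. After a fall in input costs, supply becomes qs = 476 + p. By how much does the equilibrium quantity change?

Δq = 2014/21

Original equilibrium: p* = 64, q* = 434.
New equilibrium: 1042 - 9.5p = 476 + p, so 566 = 10.5p and p' = 1132/21; q' = 1042 − 9.5(1132/21) = 11128/21.
Change in quantity: 11128/21 − 434 = 2014/21.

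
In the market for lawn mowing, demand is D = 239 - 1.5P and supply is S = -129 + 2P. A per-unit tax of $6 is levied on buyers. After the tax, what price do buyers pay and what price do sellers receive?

Pre-tax equilibrium: P* = 736/7, Q* = 569/7.
Tax on buyers shifts demand to D = 239 − 1.5(P + 6) = 230 - 1.5P.
230 - 1.5P = -129 + 2P gives seller price Ps = 718/7; buyers pay Pb = 718/7 + 6 = 760/7.
New quantity: Q = 239 − 1.5(760/7) = 533/7.

Buyers pay 760/7, sellers receive 718/7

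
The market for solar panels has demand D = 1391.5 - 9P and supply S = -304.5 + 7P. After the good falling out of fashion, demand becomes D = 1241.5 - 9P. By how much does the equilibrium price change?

ΔP = -9.375

Original equilibrium: P* = 106, Q* = 437.5.
New equilibrium: 1241.5 - 9P = -304.5 + 7P, so 1546 = 16P and P' = 96.625; Q' = 1241.5 − 9(96.625) = 371.875.
Change in price: 96.625 − 106 = -9.375.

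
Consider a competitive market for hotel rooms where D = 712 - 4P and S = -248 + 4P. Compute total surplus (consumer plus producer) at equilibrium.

Total surplus = 13456

Equilibrium: 712 - 4P = -248 + 4P gives P* = 120, Q* = 232.
Demand choke price: P = 178; supply starts at P = 62.
CS = ½(178 − 120)(232) = 6728; PS = ½(120 − 62)(232) = 6728.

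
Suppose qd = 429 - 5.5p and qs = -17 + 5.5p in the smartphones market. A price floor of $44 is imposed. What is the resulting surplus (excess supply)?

Surplus = 38

Equilibrium price would be p* = 446/11, so the floor at 44 binds.
At p = 44: qd = 187, qs = 225.
Surplus = 225 − 187 = 38.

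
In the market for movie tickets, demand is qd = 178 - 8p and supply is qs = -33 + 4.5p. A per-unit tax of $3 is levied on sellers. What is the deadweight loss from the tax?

Pre-tax equilibrium: p* = 16.88, q* = 42.96.
Tax on sellers shifts supply to qs = -33 + 4.5(p − 3) = -46.5 + 4.5p.
178 - 8p = -46.5 + 4.5p gives buyer price pb = 17.96; sellers receive ps = 17.96 − 3 = 14.96.
New quantity: q = 178 − 8(17.96) = 34.32.
DWL = ½ × 3 × (42.96 − 34.32) = 12.96.

Deadweight loss = 12.96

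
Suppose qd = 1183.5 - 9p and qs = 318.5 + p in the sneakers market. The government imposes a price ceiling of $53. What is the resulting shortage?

Shortage = 335

Equilibrium price would be p* = 86.5, so the ceiling at 53 binds.
At p = 53: qd = 1183.5 − 9(53) = 706.5, qs = 318.5 + 1(53) = 371.5.
Shortage = 706.5 − 371.5 = 335.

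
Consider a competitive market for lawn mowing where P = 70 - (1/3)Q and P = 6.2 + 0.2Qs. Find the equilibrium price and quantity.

Set the two price expressions equal: 70 - (1/3)Q = 6.2 + 0.2Q.
63.8 = (8/15)Q, so Q* = 119.625.
P* = 70 − (1/3)(119.625) = 30.125.

P* = 30.125, Q* = 119.625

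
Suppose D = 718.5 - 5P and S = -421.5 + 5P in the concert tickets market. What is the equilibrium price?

P* = 114

Set D = S: 718.5 - 5P = -421.5 + 5P.
1140 = 10P, so P* = 114.
Q* = 718.5 − 5(114) = 148.5.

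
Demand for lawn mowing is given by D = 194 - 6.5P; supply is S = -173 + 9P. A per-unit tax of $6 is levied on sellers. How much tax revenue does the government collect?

Tax revenue = 3246/31

Pre-tax equilibrium: P* = 734/31, Q* = 1243/31.
Tax on sellers shifts supply to S = -173 + 9(P − 6) = -227 + 9P.
194 - 6.5P = -227 + 9P gives buyer price Pb = 842/31; sellers receive Ps = 842/31 − 6 = 656/31.
New quantity: Q = 194 − 6.5(842/31) = 541/31.
Revenue = 6 × 541/31 = 3246/31.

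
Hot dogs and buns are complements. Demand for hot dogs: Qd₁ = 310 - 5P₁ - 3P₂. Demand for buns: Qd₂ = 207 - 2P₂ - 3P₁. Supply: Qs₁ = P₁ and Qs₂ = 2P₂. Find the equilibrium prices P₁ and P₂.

Market 1: 310 - 5P₁ - 3P₂ = P₁ → 6P₁ + 3P₂ = 310.
Market 2: 4P₂ + 3P₁ = 207.
Eliminating P₂: 4×(1) − 3×(2) gives 15P₁ = 619, so P₁ = 619/15.
Back-substitute into (2): P₂ = (207 − 3×619/15) / 4 = 20.8.

P₁ = 619/15, P₂ = 20.8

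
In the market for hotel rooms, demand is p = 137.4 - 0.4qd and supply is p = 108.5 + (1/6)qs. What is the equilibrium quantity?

Set the two price expressions equal: 137.4 - 0.4q = 108.5 + (1/6)q.
28.9 = (17/30)q, so q* = 51.
p* = 137.4 − (0.4)(51) = 117.

q* = 51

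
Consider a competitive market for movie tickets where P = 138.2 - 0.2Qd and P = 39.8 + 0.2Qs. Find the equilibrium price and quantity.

P* = 89, Q* = 246

Set the two price expressions equal: 138.2 - 0.2Q = 39.8 + 0.2Q.
98.4 = 0.4Q, so Q* = 246.
P* = 138.2 − (0.2)(246) = 89.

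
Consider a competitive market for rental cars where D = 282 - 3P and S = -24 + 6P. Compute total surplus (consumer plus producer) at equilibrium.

Equilibrium: 282 - 3P = -24 + 6P gives P* = 34, Q* = 180.
Demand choke price: P = 94; supply starts at P = 4.
CS = ½(94 − 34)(180) = 5400; PS = ½(34 − 4)(180) = 2700.

Total surplus = 8100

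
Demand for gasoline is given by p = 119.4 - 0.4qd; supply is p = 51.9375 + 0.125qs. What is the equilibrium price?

Set the two price expressions equal: 119.4 - 0.4q = 51.9375 + 0.125q.
67.4625 = 0.525q, so q* = 128.5.
p* = 119.4 − (0.4)(128.5) = 68.

p* = 68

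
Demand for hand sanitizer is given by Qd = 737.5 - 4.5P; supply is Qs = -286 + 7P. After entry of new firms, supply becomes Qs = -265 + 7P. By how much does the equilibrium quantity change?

ΔQ = 189/23

Original equilibrium: P* = 89, Q* = 337.
New equilibrium: 737.5 - 4.5P = -265 + 7P, so 1002.5 = 11.5P and P' = 2005/23; Q' = 737.5 − 4.5(2005/23) = 7940/23.
Change in quantity: 7940/23 − 337 = 189/23.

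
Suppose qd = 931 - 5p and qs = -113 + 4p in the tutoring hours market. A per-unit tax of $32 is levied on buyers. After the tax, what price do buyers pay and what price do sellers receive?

Pre-tax equilibrium: p* = 116, q* = 351.
Tax on buyers shifts demand to qd = 931 − 5(p + 32) = 771 - 5p.
771 - 5p = -113 + 4p gives seller price ps = 884/9; buyers pay pb = 884/9 + 32 = 1172/9.
New quantity: q = 931 − 5(1172/9) = 2519/9.

Buyers pay 1172/9, sellers receive 884/9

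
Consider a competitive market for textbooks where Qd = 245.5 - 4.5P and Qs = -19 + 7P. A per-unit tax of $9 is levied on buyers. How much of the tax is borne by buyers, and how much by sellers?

Buyers bear 126/23, sellers bear 81/23

Pre-tax equilibrium: P* = 23, Q* = 142.
Tax on buyers shifts demand to Qd = 245.5 − 4.5(P + 9) = 205 - 4.5P.
205 - 4.5P = -19 + 7P gives seller price Ps = 448/23; buyers pay Pb = 448/23 + 9 = 655/23.
New quantity: Q = 245.5 − 4.5(655/23) = 2699/23.
Buyer burden = 655/23 − 23 = 126/23; seller burden = 23 − 448/23 = 81/23.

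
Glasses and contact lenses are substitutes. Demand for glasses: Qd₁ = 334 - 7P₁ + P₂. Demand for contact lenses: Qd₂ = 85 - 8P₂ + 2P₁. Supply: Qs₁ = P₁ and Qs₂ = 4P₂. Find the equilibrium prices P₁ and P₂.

Market 1: 334 - 7P₁ + P₂ = P₁ → 8P₁ - P₂ = 334.
Market 2: 12P₂ - 2P₁ = 85.
Eliminating P₂: 12×(1) + 1×(2) gives 94P₁ = 4093, so P₁ = 4093/94.
Back-substitute into (2): P₂ = (85 + 2×4093/94) / 12 = 674/47.

P₁ = 4093/94, P₂ = 674/47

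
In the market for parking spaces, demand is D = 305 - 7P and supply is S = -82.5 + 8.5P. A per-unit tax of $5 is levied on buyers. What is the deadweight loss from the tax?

Deadweight loss = 2975/62

Pre-tax equilibrium: P* = 25, Q* = 130.
Tax on buyers shifts demand to D = 305 − 7(P + 5) = 270 - 7P.
270 - 7P = -82.5 + 8.5P gives seller price Ps = 705/31; buyers pay Pb = 705/31 + 5 = 860/31.
New quantity: Q = 305 − 7(860/31) = 3435/31.
DWL = ½ × 5 × (130 − 3435/31) = 2975/62.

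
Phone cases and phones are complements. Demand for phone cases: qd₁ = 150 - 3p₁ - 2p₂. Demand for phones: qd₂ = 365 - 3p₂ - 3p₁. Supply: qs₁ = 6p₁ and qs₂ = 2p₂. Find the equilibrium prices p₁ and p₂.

p₁ = 20/39, p₂ = 945/13

Market 1: 150 - 3p₁ - 2p₂ = 6p₁ → 9p₁ + 2p₂ = 150.
Market 2: 5p₂ + 3p₁ = 365.
Eliminating p₂: 5×(1) − 2×(2) gives 39p₁ = 20, so p₁ = 20/39.
Back-substitute into (2): p₂ = (365 − 3×20/39) / 5 = 945/13.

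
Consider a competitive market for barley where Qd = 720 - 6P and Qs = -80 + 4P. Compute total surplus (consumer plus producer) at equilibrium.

Total surplus = 12000

Equilibrium: 720 - 6P = -80 + 4P gives P* = 80, Q* = 240.
Demand choke price: P = 120; supply starts at P = 20.
CS = ½(120 − 80)(240) = 4800; PS = ½(80 − 20)(240) = 7200.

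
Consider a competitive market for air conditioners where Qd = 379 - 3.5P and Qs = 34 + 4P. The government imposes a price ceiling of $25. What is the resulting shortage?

Equilibrium price would be P* = 46, so the ceiling at 25 binds.
At P = 25: Qd = 379 − 3.5(25) = 291.5, Qs = 34 + 4(25) = 134.
Shortage = 291.5 − 134 = 157.5.

Shortage = 157.5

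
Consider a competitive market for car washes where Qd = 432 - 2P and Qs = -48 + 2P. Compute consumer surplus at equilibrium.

Consumer surplus = 9216

Equilibrium: 432 - 2P = -48 + 2P gives P* = 120, Q* = 192.
Demand choke price (Qd = 0): P = 216.
CS = ½(216 − 120)(192) = 9216.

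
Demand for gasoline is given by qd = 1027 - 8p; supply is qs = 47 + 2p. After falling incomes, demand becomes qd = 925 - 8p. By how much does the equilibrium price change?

Original equilibrium: p* = 98, q* = 243.
New equilibrium: 925 - 8p = 47 + 2p, so 878 = 10p and p' = 87.8; q' = 925 − 8(87.8) = 222.6.
Change in price: 87.8 − 98 = -10.2.

Δp = -10.2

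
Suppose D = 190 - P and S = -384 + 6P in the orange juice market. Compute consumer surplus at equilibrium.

Consumer surplus = 5832

Equilibrium: 190 - P = -384 + 6P gives P* = 82, Q* = 108.
Demand choke price (D = 0): P = 190.
CS = ½(190 − 82)(108) = 5832.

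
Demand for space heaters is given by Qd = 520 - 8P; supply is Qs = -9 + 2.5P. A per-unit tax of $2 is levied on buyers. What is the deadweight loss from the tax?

Deadweight loss = 80/21

Pre-tax equilibrium: P* = 1058/21, Q* = 2456/21.
Tax on buyers shifts demand to Qd = 520 − 8(P + 2) = 504 - 8P.
504 - 8P = -9 + 2.5P gives seller price Ps = 342/7; buyers pay Pb = 342/7 + 2 = 356/7.
New quantity: Q = 520 − 8(356/7) = 792/7.
DWL = ½ × 2 × (2456/21 − 792/7) = 80/21.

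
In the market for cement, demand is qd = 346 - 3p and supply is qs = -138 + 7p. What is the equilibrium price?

p* = 48.4

Set qd = qs: 346 - 3p = -138 + 7p.
484 = 10p, so p* = 48.4.
q* = 346 − 3(48.4) = 200.8.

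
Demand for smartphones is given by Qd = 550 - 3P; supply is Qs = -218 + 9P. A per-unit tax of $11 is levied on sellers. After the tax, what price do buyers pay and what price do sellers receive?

Pre-tax equilibrium: P* = 64, Q* = 358.
Tax on sellers shifts supply to Qs = -218 + 9(P − 11) = -317 + 9P.
550 - 3P = -317 + 9P gives buyer price Pb = 72.25; sellers receive Ps = 72.25 − 11 = 61.25.
New quantity: Q = 550 − 3(72.25) = 333.25.

Buyers pay $72.25, sellers receive $61.25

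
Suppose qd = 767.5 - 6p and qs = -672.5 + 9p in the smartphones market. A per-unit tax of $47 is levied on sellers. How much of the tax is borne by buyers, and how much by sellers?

Pre-tax equilibrium: p* = 96, q* = 191.5.
Tax on sellers shifts supply to qs = -672.5 + 9(p − 47) = -1095.5 + 9p.
767.5 - 6p = -1095.5 + 9p gives buyer price pb = 124.2; sellers receive ps = 124.2 − 47 = 77.2.
New quantity: q = 767.5 − 6(124.2) = 22.3.
Buyer burden = 124.2 − 96 = 28.2; seller burden = 96 − 77.2 = 18.8.

Buyers bear $28.2, sellers bear $18.8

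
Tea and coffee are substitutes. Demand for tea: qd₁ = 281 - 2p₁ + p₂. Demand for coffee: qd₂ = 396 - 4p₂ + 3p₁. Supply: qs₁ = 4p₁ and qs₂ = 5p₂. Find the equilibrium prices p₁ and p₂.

p₁ = 975/17, p₂ = 1073/17

Market 1: 281 - 2p₁ + p₂ = 4p₁ → 6p₁ - p₂ = 281.
Market 2: 9p₂ - 3p₁ = 396.
Eliminating p₂: 9×(1) + 1×(2) gives 51p₁ = 2925, so p₁ = 975/17.
Back-substitute into (2): p₂ = (396 + 3×975/17) / 9 = 1073/17.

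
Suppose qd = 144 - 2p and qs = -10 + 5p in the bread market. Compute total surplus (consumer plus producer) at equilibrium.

Total surplus = 3500

Equilibrium: 144 - 2p = -10 + 5p gives p* = 22, q* = 100.
Demand choke price: p = 72; supply starts at p = 2.
CS = ½(72 − 22)(100) = 2500; PS = ½(22 − 2)(100) = 1000.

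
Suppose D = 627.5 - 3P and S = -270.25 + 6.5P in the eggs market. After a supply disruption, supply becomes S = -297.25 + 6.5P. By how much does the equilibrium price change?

Original equilibrium: P* = 94.5, Q* = 344.
New equilibrium: 627.5 - 3P = -297.25 + 6.5P, so 924.75 = 9.5P and P' = 3699/38; Q' = 627.5 − 3(3699/38) = 6374/19.
Change in price: 3699/38 − 94.5 = 54/19.

ΔP = 54/19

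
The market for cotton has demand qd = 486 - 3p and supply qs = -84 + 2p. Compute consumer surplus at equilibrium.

Equilibrium: 486 - 3p = -84 + 2p gives p* = 114, q* = 144.
Demand choke price (qd = 0): p = 162.
CS = ½(162 − 114)(144) = 3456.

Consumer surplus = 3456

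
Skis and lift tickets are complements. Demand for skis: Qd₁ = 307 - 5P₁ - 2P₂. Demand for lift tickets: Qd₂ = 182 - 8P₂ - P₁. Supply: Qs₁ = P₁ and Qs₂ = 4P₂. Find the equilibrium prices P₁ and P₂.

Market 1: 307 - 5P₁ - 2P₂ = P₁ → 6P₁ + 2P₂ = 307.
Market 2: 12P₂ + P₁ = 182.
Eliminating P₂: 12×(1) − 2×(2) gives 70P₁ = 3320, so P₁ = 332/7.
Back-substitute into (2): P₂ = (182 − 1×332/7) / 12 = 157/14.

P₁ = 332/7, P₂ = 157/14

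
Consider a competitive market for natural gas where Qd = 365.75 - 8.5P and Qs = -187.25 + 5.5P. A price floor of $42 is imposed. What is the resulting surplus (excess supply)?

Equilibrium price would be P* = 39.5, so the floor at 42 binds.
At P = 42: Qd = 8.75, Qs = 43.75.
Surplus = 43.75 − 8.75 = 35.

Surplus = 35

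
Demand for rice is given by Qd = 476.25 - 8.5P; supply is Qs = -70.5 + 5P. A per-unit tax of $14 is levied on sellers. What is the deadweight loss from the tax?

Deadweight loss = 8330/27

Pre-tax equilibrium: P* = 40.5, Q* = 132.
Tax on sellers shifts supply to Qs = -70.5 + 5(P − 14) = -140.5 + 5P.
476.25 - 8.5P = -140.5 + 5P gives buyer price Pb = 2467/54; sellers receive Ps = 2467/54 − 14 = 1711/54.
New quantity: Q = 476.25 − 8.5(2467/54) = 2374/27.
DWL = ½ × 14 × (132 − 2374/27) = 8330/27.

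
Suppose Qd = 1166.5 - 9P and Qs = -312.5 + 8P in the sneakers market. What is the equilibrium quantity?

Q* = 383.5

Set Qd = Qs: 1166.5 - 9P = -312.5 + 8P.
1479 = 17P, so P* = 87.
Q* = 1166.5 − 9(87) = 383.5.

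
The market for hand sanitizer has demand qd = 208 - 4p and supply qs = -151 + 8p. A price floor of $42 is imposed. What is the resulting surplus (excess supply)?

Surplus = 145

Equilibrium price would be p* = 359/12, so the floor at 42 binds.
At p = 42: qd = 40, qs = 185.
Surplus = 185 − 40 = 145.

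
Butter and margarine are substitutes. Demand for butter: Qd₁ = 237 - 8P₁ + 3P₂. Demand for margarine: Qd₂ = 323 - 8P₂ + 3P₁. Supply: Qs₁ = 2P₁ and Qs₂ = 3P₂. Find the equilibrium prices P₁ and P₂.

P₁ = 3576/101, P₂ = 3941/101

Market 1: 237 - 8P₁ + 3P₂ = 2P₁ → 10P₁ - 3P₂ = 237.
Market 2: 11P₂ - 3P₁ = 323.
Eliminating P₂: 11×(1) + 3×(2) gives 101P₁ = 3576, so P₁ = 3576/101.
Back-substitute into (2): P₂ = (323 + 3×3576/101) / 11 = 3941/101.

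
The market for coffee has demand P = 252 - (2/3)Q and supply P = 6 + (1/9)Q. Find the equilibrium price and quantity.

Set the two price expressions equal: 252 - (2/3)Q = 6 + (1/9)Q.
246 = (7/9)Q, so Q* = 2214/7.
P* = 252 − (2/3)(2214/7) = 288/7.

P* = 288/7, Q* = 2214/7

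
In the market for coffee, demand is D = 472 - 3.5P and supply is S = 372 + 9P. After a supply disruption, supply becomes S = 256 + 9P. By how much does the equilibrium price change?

ΔP = 9.28

Original equilibrium: P* = 8, Q* = 444.
New equilibrium: 472 - 3.5P = 256 + 9P, so 216 = 12.5P and P' = 17.28; Q' = 472 − 3.5(17.28) = 411.52.
Change in price: 17.28 − 8 = 9.28.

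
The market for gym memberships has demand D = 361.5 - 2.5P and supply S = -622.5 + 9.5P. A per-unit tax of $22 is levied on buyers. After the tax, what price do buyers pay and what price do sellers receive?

Buyers pay 1193/12, sellers receive 929/12

Pre-tax equilibrium: P* = 82, Q* = 156.5.
Tax on buyers shifts demand to D = 361.5 − 2.5(P + 22) = 306.5 - 2.5P.
306.5 - 2.5P = -622.5 + 9.5P gives seller price Ps = 929/12; buyers pay Pb = 929/12 + 22 = 1193/12.
New quantity: Q = 361.5 − 2.5(1193/12) = 2711/24.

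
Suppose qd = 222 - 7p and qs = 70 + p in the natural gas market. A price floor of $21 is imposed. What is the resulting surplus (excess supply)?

Surplus = 16

Equilibrium price would be p* = 19, so the floor at 21 binds.
At p = 21: qd = 75, qs = 91.
Surplus = 91 − 75 = 16.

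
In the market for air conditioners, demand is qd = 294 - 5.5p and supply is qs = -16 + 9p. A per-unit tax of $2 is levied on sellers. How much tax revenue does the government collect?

Tax revenue = 9836/29

Pre-tax equilibrium: p* = 620/29, q* = 5116/29.
Tax on sellers shifts supply to qs = -16 + 9(p − 2) = -34 + 9p.
294 - 5.5p = -34 + 9p gives buyer price pb = 656/29; sellers receive ps = 656/29 − 2 = 598/29.
New quantity: q = 294 − 5.5(656/29) = 4918/29.
Revenue = 2 × 4918/29 = 9836/29.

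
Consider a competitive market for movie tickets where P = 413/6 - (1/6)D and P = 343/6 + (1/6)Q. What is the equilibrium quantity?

Set the two price expressions equal: 413/6 - (1/6)Q = 343/6 + (1/6)Q.
35/3 = (1/3)Q, so Q* = 35.
P* = 413/6 − (1/6)(35) = 63.

Q* = 35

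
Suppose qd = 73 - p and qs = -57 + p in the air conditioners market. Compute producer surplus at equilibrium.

Producer surplus = 32

Equilibrium: 73 - p = -57 + p gives p* = 65, q* = 8.
Supply starts at p = 57 (where qs = 0).
PS = ½(65 − 57)(8) = 32.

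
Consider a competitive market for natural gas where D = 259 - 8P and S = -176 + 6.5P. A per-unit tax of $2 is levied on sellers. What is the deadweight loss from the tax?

Deadweight loss = 208/29

Pre-tax equilibrium: P* = 30, Q* = 19.
Tax on sellers shifts supply to S = -176 + 6.5(P − 2) = -189 + 6.5P.
259 - 8P = -189 + 6.5P gives buyer price Pb = 896/29; sellers receive Ps = 896/29 − 2 = 838/29.
New quantity: Q = 259 − 8(896/29) = 343/29.
DWL = ½ × 2 × (19 − 343/29) = 208/29.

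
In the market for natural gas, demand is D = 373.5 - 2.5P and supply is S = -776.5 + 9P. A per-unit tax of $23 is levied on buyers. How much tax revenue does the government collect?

Tax revenue = 1805.5

Pre-tax equilibrium: P* = 100, Q* = 123.5.
Tax on buyers shifts demand to D = 373.5 − 2.5(P + 23) = 316 - 2.5P.
316 - 2.5P = -776.5 + 9P gives seller price Ps = 95; buyers pay Pb = 95 + 23 = 118.
New quantity: Q = 373.5 − 2.5(118) = 78.5.
Revenue = 23 × 78.5 = 1805.5.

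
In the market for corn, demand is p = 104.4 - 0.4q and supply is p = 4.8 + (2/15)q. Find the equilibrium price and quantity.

Set the two price expressions equal: 104.4 - 0.4q = 4.8 + (2/15)q.
99.6 = (8/15)q, so q* = 186.75.
p* = 104.4 − (0.4)(186.75) = 29.7.

p* = 29.7, q* = 186.75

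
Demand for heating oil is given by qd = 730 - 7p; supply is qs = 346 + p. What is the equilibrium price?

Set qd = qs: 730 - 7p = 346 + p.
384 = 8p, so p* = 48.
q* = 730 − 7(48) = 394.

p* = 48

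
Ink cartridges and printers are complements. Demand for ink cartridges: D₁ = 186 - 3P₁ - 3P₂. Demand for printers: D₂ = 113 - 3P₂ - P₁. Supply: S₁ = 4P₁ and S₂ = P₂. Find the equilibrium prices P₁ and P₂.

Market 1: 186 - 3P₁ - 3P₂ = 4P₁ → 7P₁ + 3P₂ = 186.
Market 2: 4P₂ + P₁ = 113.
Eliminating P₂: 4×(1) − 3×(2) gives 25P₁ = 405, so P₁ = 16.2.
Back-substitute into (2): P₂ = (113 − 1×16.2) / 4 = 24.2.

P₁ = 16.2, P₂ = 24.2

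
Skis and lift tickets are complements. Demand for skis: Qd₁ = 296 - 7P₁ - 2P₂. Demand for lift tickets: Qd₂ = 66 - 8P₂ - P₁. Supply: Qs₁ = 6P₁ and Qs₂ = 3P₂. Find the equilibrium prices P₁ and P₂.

P₁ = 3124/141, P₂ = 562/141

Market 1: 296 - 7P₁ - 2P₂ = 6P₁ → 13P₁ + 2P₂ = 296.
Market 2: 11P₂ + P₁ = 66.
Eliminating P₂: 11×(1) − 2×(2) gives 141P₁ = 3124, so P₁ = 3124/141.
Back-substitute into (2): P₂ = (66 − 1×3124/141) / 11 = 562/141.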